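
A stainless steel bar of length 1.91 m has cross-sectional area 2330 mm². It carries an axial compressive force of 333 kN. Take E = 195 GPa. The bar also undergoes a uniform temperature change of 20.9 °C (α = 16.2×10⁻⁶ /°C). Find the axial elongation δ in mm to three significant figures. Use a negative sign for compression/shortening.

-0.753 mm

δ_mech = NL/(AE) = -333000·1910/(2330·195000) = -1.4 mm.
δ_thermal = αLΔT = 16.2e-6·1910·20.9 = 0.6467 mm.
δ = δ_mech + δ_thermal = -0.7532 mm.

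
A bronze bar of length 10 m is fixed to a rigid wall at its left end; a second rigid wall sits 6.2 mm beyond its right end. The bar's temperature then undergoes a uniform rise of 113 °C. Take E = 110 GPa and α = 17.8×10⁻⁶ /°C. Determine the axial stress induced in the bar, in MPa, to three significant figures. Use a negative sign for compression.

-153 MPa

Free thermal expansion αLΔT = 17.8e-6 · 10000 · 113 = 20.11 mm.
The walls engage after the gap closes; constrained expansion = 20.11 − 6.2 = 13.91 mm.
The walls impose strain ε = −(13.91)/10000 = -1.3914e-03; σ = Eε = 110000 · -1.3914e-03 = -153.1 MPa.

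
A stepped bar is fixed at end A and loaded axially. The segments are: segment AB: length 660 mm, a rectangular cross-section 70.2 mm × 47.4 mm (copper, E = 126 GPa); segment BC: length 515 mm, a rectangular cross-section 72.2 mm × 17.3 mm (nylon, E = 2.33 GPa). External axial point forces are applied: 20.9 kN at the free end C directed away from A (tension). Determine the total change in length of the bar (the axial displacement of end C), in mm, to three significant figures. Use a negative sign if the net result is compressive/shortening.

Internal axial forces (sectioning from the free end, tension +): N_BC = 20.9 kN, N_AB = 20.9 kN.
A_AB = 3327 mm².
A_BC = 1249 mm².
δ_AB = 20900·660/(3327·126000) = 0.0329 mm
δ_BC = 20900·515/(1249·2330) = 3.698 mm
δ = Σδ_i = 3.731 mm.

3.73 mm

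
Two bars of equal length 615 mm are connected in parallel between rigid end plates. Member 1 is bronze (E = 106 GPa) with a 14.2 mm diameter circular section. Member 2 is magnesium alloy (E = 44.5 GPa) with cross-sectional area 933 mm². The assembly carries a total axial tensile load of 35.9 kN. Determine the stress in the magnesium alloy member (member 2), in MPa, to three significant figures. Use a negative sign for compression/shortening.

A_1 = 158.4 mm².
Equal strain + equilibrium ⇒ each member carries load in proportion to AE: A₁E₁ = 16790000 N, A₂E₂ = 41520000 N, ΣAE = 58310000 N.
σ₂ = P·E₂/ΣAE = 35900·44500/58310000 = 27.4 MPa.

27.4 MPa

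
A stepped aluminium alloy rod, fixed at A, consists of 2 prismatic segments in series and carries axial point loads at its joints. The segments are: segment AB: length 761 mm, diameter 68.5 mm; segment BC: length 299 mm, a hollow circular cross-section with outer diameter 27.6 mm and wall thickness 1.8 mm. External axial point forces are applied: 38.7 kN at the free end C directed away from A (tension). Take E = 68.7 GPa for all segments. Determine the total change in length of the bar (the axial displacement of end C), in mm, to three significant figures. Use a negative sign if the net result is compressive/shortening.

1.27 mm

Internal axial forces (sectioning from the free end, tension +): N_BC = 38.7 kN, N_AB = 38.7 kN.
A_AB = 3685 mm².
A_BC = 145.9 mm².
δ_AB = 38700·761/(3685·68700) = 0.1163 mm
δ_BC = 38700·299/(145.9·68700) = 1.154 mm
δ = Σδ_i = 1.271 mm.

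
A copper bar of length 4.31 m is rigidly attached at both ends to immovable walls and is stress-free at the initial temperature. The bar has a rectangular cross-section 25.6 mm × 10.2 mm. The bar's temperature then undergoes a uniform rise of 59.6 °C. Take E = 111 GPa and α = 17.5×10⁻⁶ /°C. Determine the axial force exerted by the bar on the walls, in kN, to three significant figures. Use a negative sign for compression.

Free thermal expansion αLΔT = 17.5e-6 · 4310 · 59.6 = 4.495 mm.
The walls impose strain ε = −(4.495)/4310 = -1.0430e-03; σ = Eε = 111000 · -1.0430e-03 = -115.8 MPa.
Wall reaction R = σ·A = -115.8·261.1 = -30230 N = -30.23 kN.

-30.2 kN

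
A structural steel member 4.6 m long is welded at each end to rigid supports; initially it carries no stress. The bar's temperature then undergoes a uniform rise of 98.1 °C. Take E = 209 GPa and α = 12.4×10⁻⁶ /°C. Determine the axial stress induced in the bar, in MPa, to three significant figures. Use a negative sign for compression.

-254 MPa

Free thermal expansion αLΔT = 12.4e-6 · 4600 · 98.1 = 5.596 mm.
The walls impose strain ε = −(5.596)/4600 = -1.2164e-03; σ = Eε = 209000 · -1.2164e-03 = -254.2 MPa.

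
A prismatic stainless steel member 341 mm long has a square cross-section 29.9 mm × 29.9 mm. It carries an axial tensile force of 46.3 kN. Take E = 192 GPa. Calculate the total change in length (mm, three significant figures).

0.0920 mm

A = 894 mm².
δ_mech = NL/(AE) = 46300·341/(894·192000) = 0.09198 mm.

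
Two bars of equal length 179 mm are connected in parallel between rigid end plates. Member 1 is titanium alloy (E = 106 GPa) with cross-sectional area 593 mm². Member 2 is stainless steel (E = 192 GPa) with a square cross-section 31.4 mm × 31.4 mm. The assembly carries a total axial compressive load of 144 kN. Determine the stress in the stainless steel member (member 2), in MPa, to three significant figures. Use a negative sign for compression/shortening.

A_2 = 986 mm².
Equal strain + equilibrium ⇒ each member carries load in proportion to AE: A₁E₁ = 62860000 N, A₂E₂ = 189300000 N, ΣAE = 252200000 N.
σ₂ = P·E₂/ΣAE = -144000·192000/252200000 = -109.6 MPa.

-110 MPa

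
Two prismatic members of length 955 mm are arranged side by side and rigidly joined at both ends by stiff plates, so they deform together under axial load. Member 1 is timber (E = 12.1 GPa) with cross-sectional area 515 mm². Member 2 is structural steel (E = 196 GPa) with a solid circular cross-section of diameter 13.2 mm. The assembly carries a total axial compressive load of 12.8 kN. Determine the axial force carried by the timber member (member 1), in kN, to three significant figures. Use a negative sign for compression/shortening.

A_2 = 136.8 mm².
Equal strain + equilibrium ⇒ each member carries load in proportion to AE: A₁E₁ = 6232000 N, A₂E₂ = 26820000 N, ΣAE = 33050000 N.
F₁ = P·A₁E₁/ΣAE = -12800·6232000/33050000 = -2413 N.

-2.41 kN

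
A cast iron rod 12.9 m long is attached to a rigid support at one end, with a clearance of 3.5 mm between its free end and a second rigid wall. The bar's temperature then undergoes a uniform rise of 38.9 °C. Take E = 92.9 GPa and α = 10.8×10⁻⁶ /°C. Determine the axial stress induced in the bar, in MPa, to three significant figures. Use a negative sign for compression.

Free thermal expansion αLΔT = 10.8e-6 · 12900 · 38.9 = 5.42 mm.
The walls engage after the gap closes; constrained expansion = 5.42 − 3.5 = 1.92 mm.
The walls impose strain ε = −(1.92)/12900 = -1.4880e-04; σ = Eε = 92900 · -1.4880e-04 = -13.82 MPa.

-13.8 MPa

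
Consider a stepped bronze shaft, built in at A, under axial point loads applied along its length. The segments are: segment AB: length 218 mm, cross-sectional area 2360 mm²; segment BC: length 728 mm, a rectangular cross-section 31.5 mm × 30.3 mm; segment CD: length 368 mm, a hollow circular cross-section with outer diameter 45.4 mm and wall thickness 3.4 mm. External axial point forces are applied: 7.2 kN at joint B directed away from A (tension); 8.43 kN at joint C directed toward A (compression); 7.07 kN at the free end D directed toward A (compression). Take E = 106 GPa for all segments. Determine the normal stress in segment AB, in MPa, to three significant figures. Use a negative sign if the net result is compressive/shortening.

-3.52 MPa

Internal axial forces (sectioning from the free end, tension +): N_CD = -7.07 kN, N_BC = -15.5 kN, N_AB = -8.3 kN.
σ_AB = N_AB/A_AB = -8300/2360 = -3.517 MPa.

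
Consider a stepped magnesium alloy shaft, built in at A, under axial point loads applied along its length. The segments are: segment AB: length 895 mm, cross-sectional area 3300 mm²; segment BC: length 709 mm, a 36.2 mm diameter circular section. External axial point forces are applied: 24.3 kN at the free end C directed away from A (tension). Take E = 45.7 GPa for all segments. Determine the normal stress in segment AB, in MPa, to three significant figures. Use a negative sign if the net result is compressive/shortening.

Internal axial forces (sectioning from the free end, tension +): N_BC = 24.3 kN, N_AB = 24.3 kN.
σ_AB = N_AB/A_AB = 24300/3300 = 7.364 MPa.

7.36 MPa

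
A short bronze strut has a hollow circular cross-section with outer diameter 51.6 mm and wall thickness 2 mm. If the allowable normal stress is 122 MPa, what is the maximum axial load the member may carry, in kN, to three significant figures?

A = 311.6 mm².
P_max = σ_allow · A = 122 · 311.6 = 38020 N = 38.02 kN.

38.0 kN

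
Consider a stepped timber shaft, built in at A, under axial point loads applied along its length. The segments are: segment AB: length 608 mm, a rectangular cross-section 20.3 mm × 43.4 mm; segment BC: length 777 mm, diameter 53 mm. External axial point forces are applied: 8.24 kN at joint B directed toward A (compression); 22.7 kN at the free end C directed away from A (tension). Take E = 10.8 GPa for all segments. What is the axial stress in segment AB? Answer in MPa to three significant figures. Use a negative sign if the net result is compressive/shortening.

Internal axial forces (sectioning from the free end, tension +): N_BC = 22.7 kN, N_AB = 14.46 kN.
A_AB = 881 mm².
σ_AB = N_AB/A_AB = 14460/881 = 16.41 MPa.

16.4 MPa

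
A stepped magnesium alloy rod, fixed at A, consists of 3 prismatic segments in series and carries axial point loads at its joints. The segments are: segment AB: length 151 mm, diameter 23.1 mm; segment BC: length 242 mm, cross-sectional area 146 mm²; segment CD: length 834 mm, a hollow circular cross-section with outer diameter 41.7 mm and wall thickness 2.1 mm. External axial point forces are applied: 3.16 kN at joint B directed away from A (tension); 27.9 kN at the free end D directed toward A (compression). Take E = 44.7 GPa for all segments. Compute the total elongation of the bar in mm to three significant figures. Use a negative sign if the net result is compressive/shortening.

-3.23 mm

Internal axial forces (sectioning from the free end, tension +): N_CD = -27.9 kN, N_BC = -27.9 kN, N_AB = -24.74 kN.
A_AB = 419.1 mm².
A_CD = 261.3 mm².
δ_AB = -24740·151/(419.1·44700) = -0.1994 mm
δ_BC = -27900·242/(146·44700) = -1.035 mm
δ_CD = -27900·834/(261.3·44700) = -1.993 mm
δ = Σδ_i = -3.226 mm.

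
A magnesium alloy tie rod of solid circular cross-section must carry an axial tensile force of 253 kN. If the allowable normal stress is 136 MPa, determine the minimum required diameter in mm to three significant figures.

48.7 mm

Required area A ≥ P/σ_allow = 253000/136 = 1860 mm².
For a solid circular section, d ≥ √(4A/π) = 48.67 mm.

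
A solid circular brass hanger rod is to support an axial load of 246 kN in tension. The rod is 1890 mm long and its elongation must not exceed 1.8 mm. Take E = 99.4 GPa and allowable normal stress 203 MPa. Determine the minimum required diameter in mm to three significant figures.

Required area A ≥ P/σ_allow = 246000/203 = 1212 mm².
For a solid circular section, d ≥ √(4A/π) = 39.28 mm.
Elongation limit: A ≥ PL/(Eδ_allow) = 246000·1890/(99400·1.8) = 2599 mm² ⇒ d ≥ 57.52 mm.
The elongation limit governs.

57.5 mm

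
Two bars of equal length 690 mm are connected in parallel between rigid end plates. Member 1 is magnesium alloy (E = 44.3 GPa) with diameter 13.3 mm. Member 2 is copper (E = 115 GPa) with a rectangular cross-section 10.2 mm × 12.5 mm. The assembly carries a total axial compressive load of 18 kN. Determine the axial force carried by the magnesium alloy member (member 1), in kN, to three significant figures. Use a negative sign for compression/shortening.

A_1 = 138.9 mm².
A_2 = 127.5 mm².
Equal strain + equilibrium ⇒ each member carries load in proportion to AE: A₁E₁ = 6155000 N, A₂E₂ = 14660000 N, ΣAE = 20820000 N.
F₁ = P·A₁E₁/ΣAE = -18000·6155000/20820000 = -5322 N.

-5.32 kN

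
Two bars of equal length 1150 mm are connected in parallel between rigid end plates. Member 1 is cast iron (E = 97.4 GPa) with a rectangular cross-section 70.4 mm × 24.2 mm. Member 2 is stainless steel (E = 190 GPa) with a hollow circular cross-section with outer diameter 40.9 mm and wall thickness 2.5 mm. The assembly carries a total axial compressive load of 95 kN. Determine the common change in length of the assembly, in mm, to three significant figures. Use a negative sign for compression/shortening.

-0.489 mm

A_1 = 1704 mm².
A_2 = 301.6 mm².
Equal strain + equilibrium ⇒ each member carries load in proportion to AE: A₁E₁ = 165900000 N, A₂E₂ = 57300000 N, ΣAE = 223200000 N.
δ = PL/ΣAE = -95000·1150/223200000 = -0.4894 mm.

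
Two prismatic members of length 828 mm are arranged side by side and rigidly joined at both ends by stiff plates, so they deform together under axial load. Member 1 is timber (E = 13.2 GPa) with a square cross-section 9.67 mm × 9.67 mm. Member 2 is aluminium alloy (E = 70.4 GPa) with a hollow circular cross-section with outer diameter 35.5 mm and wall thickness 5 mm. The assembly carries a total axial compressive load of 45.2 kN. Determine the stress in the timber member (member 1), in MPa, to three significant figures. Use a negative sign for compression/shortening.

-17.1 MPa

A_1 = 93.51 mm².
A_2 = 479.1 mm².
Equal strain + equilibrium ⇒ each member carries load in proportion to AE: A₁E₁ = 1234000 N, A₂E₂ = 33730000 N, ΣAE = 34960000 N.
σ₁ = P·E₁/ΣAE = -45200·13200/34960000 = -17.07 MPa.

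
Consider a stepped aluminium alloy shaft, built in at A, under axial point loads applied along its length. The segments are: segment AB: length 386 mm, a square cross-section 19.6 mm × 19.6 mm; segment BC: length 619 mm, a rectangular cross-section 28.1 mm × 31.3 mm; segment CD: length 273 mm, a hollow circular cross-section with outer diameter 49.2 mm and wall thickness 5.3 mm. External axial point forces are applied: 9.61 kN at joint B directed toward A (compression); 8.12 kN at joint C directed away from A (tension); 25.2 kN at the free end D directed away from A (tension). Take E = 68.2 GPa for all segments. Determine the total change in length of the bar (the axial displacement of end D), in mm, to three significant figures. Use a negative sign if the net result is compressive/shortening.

0.831 mm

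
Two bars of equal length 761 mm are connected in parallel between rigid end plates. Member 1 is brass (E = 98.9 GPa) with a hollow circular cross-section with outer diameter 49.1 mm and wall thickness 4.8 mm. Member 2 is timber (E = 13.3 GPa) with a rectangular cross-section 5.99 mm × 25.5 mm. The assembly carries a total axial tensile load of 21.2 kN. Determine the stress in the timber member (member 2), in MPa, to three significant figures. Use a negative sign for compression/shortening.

A_1 = 668 mm².
A_2 = 152.7 mm².
Equal strain + equilibrium ⇒ each member carries load in proportion to AE: A₁E₁ = 66070000 N, A₂E₂ = 2032000 N, ΣAE = 68100000 N.
σ₂ = P·E₂/ΣAE = 21200·13300/68100000 = 4.14 MPa.

4.14 MPa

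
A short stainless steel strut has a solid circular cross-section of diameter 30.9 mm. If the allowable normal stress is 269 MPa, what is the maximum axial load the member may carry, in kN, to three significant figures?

A = 749.9 mm².
P_max = σ_allow · A = 269 · 749.9 = 201700 N = 201.7 kN.

202 kN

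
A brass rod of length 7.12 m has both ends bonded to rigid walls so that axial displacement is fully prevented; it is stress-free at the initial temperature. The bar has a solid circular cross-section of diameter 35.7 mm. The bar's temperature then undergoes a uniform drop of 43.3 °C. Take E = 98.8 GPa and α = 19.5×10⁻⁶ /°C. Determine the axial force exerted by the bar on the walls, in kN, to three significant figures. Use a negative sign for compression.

83.5 kN

Free thermal expansion αLΔT = 19.5e-6 · 7120 · -43.3 = -6.012 mm.
The walls impose strain ε = −(-6.012)/7120 = 8.4435e-04; σ = Eε = 98800 · 8.4435e-04 = 83.42 MPa.
Wall reaction R = σ·A = 83.42·1001 = 83500 N = 83.5 kN.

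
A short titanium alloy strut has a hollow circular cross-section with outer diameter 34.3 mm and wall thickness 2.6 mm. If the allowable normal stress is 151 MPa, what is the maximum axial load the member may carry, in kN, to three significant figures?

A = 258.9 mm².
P_max = σ_allow · A = 151 · 258.9 = 39100 N = 39.1 kN.

39.1 kN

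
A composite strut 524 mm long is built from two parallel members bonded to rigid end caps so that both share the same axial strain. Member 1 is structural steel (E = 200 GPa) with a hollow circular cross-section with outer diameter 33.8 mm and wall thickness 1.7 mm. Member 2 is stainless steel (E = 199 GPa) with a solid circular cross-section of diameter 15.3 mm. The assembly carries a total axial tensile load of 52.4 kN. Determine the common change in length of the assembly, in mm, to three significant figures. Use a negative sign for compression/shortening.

A_1 = 171.4 mm².
A_2 = 183.9 mm².
Equal strain + equilibrium ⇒ each member carries load in proportion to AE: A₁E₁ = 34290000 N, A₂E₂ = 36590000 N, ΣAE = 70870000 N.
δ = PL/ΣAE = 52400·524/70870000 = 0.3874 mm.

0.387 mm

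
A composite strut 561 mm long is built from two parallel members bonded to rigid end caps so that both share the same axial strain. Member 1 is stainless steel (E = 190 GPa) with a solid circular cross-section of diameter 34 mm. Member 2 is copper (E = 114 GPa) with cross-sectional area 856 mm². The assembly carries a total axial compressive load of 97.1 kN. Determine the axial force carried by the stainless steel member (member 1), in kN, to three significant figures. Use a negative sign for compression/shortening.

-62.0 kN

A_1 = 907.9 mm².
Equal strain + equilibrium ⇒ each member carries load in proportion to AE: A₁E₁ = 172500000 N, A₂E₂ = 97580000 N, ΣAE = 270100000 N.
F₁ = P·A₁E₁/ΣAE = -97100·172500000/270100000 = -62020 N.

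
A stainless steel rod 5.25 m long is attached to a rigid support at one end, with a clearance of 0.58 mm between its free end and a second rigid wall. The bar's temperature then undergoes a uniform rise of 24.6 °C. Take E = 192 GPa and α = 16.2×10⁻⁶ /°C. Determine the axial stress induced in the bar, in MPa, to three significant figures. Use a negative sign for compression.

-55.3 MPa

Free thermal expansion αLΔT = 16.2e-6 · 5250 · 24.6 = 2.092 mm.
The walls engage after the gap closes; constrained expansion = 2.092 − 0.58 = 1.512 mm.
The walls impose strain ε = −(1.512)/5250 = -2.8804e-04; σ = Eε = 192000 · -2.8804e-04 = -55.3 MPa.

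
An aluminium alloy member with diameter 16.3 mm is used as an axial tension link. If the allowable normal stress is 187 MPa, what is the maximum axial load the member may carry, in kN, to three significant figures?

39.0 kN

A = 208.7 mm².
P_max = σ_allow · A = 187 · 208.7 = 39020 N = 39.02 kN.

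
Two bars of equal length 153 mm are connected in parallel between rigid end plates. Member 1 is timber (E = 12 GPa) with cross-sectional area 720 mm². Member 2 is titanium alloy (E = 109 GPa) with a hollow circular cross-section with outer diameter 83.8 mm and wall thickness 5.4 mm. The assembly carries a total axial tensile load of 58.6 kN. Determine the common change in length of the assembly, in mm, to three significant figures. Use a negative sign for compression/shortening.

0.0584 mm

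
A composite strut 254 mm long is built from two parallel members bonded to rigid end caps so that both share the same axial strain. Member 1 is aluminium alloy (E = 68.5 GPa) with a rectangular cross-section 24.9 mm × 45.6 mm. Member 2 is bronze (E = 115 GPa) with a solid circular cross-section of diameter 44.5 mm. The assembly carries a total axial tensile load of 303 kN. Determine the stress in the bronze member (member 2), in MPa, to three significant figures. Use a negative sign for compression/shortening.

A_1 = 1135 mm².
A_2 = 1555 mm².
Equal strain + equilibrium ⇒ each member carries load in proportion to AE: A₁E₁ = 77780000 N, A₂E₂ = 178900000 N, ΣAE = 256600000 N.
σ₂ = P·E₂/ΣAE = 303000·115000/256600000 = 135.8 MPa.

136 MPa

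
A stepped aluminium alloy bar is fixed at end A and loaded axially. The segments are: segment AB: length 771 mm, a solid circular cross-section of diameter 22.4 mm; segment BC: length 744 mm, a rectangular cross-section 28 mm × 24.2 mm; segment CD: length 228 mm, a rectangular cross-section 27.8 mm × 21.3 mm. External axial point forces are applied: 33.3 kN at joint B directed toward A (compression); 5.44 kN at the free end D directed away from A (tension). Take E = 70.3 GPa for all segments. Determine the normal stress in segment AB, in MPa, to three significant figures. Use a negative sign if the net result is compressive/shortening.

Internal axial forces (sectioning from the free end, tension +): N_CD = 5.44 kN, N_BC = 5.44 kN, N_AB = -27.86 kN.
A_AB = 394.1 mm².
σ_AB = N_AB/A_AB = -27860/394.1 = -70.7 MPa.

-70.7 MPa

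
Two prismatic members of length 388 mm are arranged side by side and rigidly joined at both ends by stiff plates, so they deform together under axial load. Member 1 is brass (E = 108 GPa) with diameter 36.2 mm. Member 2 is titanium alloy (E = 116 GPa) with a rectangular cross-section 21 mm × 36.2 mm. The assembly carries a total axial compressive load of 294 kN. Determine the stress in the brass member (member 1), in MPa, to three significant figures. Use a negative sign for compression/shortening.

-159 MPa

A_1 = 1029 mm².
A_2 = 760.2 mm².
Equal strain + equilibrium ⇒ each member carries load in proportion to AE: A₁E₁ = 111200000 N, A₂E₂ = 88180000 N, ΣAE = 199300000 N.
σ₁ = P·E₁/ΣAE = -294000·108000/199300000 = -159.3 MPa.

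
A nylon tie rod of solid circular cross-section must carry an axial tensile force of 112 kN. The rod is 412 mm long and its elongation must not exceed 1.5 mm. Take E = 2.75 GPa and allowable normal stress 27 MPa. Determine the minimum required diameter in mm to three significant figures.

Required area A ≥ P/σ_allow = 112000/27 = 4148 mm².
For a solid circular section, d ≥ √(4A/π) = 72.67 mm.
Elongation limit: A ≥ PL/(Eδ_allow) = 112000·412/(2750·1.5) = 11190 mm² ⇒ d ≥ 119.3 mm.
The elongation limit governs.

119 mm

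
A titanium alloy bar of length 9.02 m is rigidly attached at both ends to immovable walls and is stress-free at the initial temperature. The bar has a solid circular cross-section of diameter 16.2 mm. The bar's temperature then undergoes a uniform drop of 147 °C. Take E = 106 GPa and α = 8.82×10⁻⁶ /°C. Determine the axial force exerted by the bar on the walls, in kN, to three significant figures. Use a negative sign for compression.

Free thermal expansion αLΔT = 8.82e-6 · 9020 · -147 = -11.69 mm.
The walls impose strain ε = −(-11.69)/9020 = 1.2965e-03; σ = Eε = 106000 · 1.2965e-03 = 137.4 MPa.
Wall reaction R = σ·A = 137.4·206.1 = 28330 N = 28.33 kN.

28.3 kN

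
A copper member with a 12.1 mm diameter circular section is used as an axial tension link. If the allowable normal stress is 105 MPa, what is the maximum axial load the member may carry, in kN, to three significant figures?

A = 115 mm².
P_max = σ_allow · A = 105 · 115 = 12070 N = 12.07 kN.

12.1 kN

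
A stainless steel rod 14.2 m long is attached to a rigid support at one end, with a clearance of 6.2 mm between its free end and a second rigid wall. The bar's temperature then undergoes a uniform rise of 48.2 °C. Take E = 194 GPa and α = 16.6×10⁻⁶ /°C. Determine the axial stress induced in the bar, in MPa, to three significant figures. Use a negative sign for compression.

Free thermal expansion αLΔT = 16.6e-6 · 14200 · 48.2 = 11.36 mm.
The walls engage after the gap closes; constrained expansion = 11.36 − 6.2 = 5.162 mm.
The walls impose strain ε = −(5.162)/14200 = -3.6350e-04; σ = Eε = 194000 · -3.6350e-04 = -70.52 MPa.

-70.5 MPa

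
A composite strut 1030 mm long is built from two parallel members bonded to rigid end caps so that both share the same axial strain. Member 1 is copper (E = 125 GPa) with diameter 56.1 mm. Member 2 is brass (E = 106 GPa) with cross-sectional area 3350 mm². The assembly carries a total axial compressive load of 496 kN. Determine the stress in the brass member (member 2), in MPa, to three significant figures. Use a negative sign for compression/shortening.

-79.2 MPa

A_1 = 2472 mm².
Equal strain + equilibrium ⇒ each member carries load in proportion to AE: A₁E₁ = 309000000 N, A₂E₂ = 355100000 N, ΣAE = 664100000 N.
σ₂ = P·E₂/ΣAE = -496000·106000/664100000 = -79.17 MPa.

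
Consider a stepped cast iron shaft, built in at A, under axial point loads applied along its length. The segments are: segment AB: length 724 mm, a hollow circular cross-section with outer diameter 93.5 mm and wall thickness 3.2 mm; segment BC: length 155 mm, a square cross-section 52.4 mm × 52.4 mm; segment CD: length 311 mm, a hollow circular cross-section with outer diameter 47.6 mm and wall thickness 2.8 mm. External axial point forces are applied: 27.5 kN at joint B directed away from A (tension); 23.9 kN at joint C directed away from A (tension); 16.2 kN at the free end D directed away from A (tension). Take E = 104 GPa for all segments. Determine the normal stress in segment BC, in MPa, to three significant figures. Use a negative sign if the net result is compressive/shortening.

Internal axial forces (sectioning from the free end, tension +): N_CD = 16.2 kN, N_BC = 40.1 kN, N_AB = 67.6 kN.
A_BC = 2746 mm².
σ_BC = N_BC/A_BC = 40100/2746 = 14.6 MPa.

14.6 MPa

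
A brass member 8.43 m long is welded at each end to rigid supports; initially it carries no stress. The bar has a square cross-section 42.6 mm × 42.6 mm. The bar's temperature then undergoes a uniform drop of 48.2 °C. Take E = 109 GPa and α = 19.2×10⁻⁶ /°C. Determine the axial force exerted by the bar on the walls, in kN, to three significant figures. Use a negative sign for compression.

183 kN

Free thermal expansion αLΔT = 19.2e-6 · 8430 · -48.2 = -7.801 mm.
The walls impose strain ε = −(-7.801)/8430 = 9.2544e-04; σ = Eε = 109000 · 9.2544e-04 = 100.9 MPa.
Wall reaction R = σ·A = 100.9·1815 = 183100 N = 183.1 kN.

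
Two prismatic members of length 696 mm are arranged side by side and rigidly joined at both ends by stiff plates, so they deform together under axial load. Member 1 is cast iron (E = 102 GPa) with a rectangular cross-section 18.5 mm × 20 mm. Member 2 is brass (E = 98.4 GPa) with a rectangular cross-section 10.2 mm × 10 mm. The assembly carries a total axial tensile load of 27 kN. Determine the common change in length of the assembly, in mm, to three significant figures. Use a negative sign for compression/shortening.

A_1 = 370 mm².
A_2 = 102 mm².
Equal strain + equilibrium ⇒ each member carries load in proportion to AE: A₁E₁ = 37740000 N, A₂E₂ = 10040000 N, ΣAE = 47780000 N.
δ = PL/ΣAE = 27000·696/47780000 = 0.3933 mm.

0.393 mm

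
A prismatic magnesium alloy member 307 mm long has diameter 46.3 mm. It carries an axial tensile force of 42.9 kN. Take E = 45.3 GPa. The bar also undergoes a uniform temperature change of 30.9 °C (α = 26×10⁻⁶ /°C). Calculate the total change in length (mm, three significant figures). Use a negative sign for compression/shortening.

A = 1684 mm².
δ_mech = NL/(AE) = 42900·307/(1684·45300) = 0.1727 mm.
δ_thermal = αLΔT = 26e-6·307·30.9 = 0.2466 mm.
δ = δ_mech + δ_thermal = 0.4193 mm.

0.419 mm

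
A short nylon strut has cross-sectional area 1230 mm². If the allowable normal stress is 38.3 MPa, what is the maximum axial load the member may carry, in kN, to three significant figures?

47.1 kN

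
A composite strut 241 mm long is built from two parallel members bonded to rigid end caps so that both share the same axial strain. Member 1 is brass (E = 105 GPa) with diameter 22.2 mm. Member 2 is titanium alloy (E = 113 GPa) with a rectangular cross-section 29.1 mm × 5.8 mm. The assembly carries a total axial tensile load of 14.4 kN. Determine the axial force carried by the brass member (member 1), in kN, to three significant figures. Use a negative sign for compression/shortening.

9.80 kN

A_1 = 387.1 mm².
A_2 = 168.8 mm².
Equal strain + equilibrium ⇒ each member carries load in proportion to AE: A₁E₁ = 40640000 N, A₂E₂ = 19070000 N, ΣAE = 59720000 N.
F₁ = P·A₁E₁/ΣAE = 14400·40640000/59720000 = 9801 N.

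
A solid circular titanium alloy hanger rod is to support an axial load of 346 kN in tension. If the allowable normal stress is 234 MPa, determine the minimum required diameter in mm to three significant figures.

43.4 mm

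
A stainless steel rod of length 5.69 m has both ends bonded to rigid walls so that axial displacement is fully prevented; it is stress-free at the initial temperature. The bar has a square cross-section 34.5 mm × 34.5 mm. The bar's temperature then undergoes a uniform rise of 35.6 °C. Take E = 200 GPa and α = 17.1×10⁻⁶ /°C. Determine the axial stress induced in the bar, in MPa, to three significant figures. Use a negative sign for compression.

-122 MPa

Free thermal expansion αLΔT = 17.1e-6 · 5690 · 35.6 = 3.464 mm.
The walls impose strain ε = −(3.464)/5690 = -6.0876e-04; σ = Eε = 200000 · -6.0876e-04 = -121.8 MPa.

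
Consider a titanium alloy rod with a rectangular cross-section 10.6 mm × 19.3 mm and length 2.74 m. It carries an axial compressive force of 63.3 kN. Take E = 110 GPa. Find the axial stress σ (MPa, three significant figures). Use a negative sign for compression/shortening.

-309 MPa

A = 204.6 mm².
σ = N/A = -63300/204.6 = -309.4 MPa.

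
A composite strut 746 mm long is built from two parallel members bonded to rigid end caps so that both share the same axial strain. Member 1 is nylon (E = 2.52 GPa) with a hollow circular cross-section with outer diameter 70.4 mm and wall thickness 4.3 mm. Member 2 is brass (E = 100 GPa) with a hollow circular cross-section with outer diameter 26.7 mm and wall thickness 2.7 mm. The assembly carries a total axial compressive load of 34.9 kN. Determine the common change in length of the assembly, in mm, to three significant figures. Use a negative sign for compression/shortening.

A_1 = 892.9 mm².
A_2 = 203.6 mm².
Equal strain + equilibrium ⇒ each member carries load in proportion to AE: A₁E₁ = 2250000 N, A₂E₂ = 20360000 N, ΣAE = 22610000 N.
δ = PL/ΣAE = -34900·746/22610000 = -1.152 mm.

-1.15 mm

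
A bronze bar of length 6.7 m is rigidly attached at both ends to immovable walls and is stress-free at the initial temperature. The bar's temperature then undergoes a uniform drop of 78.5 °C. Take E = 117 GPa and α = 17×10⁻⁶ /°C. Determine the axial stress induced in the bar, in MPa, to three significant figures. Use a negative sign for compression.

156 MPa

Free thermal expansion αLΔT = 17e-6 · 6700 · -78.5 = -8.941 mm.
The walls impose strain ε = −(-8.941)/6700 = 1.3345e-03; σ = Eε = 117000 · 1.3345e-03 = 156.1 MPa.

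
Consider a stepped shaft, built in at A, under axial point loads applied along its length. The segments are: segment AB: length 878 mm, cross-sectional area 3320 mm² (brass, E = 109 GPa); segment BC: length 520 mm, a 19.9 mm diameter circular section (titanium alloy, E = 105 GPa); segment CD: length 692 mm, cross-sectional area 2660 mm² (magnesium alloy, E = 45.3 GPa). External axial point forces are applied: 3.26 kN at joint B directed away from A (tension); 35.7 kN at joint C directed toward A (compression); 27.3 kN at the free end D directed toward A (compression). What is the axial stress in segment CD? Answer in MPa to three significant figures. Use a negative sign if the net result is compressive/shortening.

-10.3 MPa

Internal axial forces (sectioning from the free end, tension +): N_CD = -27.3 kN, N_BC = -63 kN, N_AB = -59.74 kN.
σ_CD = N_CD/A_CD = -27300/2660 = -10.26 MPa.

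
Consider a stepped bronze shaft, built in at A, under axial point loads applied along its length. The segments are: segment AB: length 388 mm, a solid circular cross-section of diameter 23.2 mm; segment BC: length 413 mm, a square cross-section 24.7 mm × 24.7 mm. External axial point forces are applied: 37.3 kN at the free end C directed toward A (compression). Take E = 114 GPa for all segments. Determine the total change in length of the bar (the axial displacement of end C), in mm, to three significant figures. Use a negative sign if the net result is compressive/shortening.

-0.522 mm

Internal axial forces (sectioning from the free end, tension +): N_BC = -37.3 kN, N_AB = -37.3 kN.
A_AB = 422.7 mm².
A_BC = 610.1 mm².
δ_AB = -37300·388/(422.7·114000) = -0.3003 mm
δ_BC = -37300·413/(610.1·114000) = -0.2215 mm
δ = Σδ_i = -0.5218 mm.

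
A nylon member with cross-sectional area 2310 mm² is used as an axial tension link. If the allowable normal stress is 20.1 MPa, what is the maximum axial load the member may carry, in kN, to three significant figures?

P_max = σ_allow · A = 20.1 · 2310 = 46430 N = 46.43 kN.

46.4 kN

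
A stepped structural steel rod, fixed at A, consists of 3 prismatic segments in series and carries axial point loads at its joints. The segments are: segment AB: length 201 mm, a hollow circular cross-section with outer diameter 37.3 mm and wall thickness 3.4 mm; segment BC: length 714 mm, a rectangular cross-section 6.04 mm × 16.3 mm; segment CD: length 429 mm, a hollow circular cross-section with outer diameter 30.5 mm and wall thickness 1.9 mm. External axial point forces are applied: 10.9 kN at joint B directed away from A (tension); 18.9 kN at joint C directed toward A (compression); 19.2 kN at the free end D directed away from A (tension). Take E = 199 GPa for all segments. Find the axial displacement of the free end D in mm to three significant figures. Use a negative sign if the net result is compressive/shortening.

Internal axial forces (sectioning from the free end, tension +): N_CD = 19.2 kN, N_BC = 0.3 kN, N_AB = 11.2 kN.
A_AB = 362.1 mm².
A_BC = 98.45 mm².
A_CD = 170.7 mm².
δ_AB = 11200·201/(362.1·199000) = 0.03124 mm
δ_BC = 300·714/(98.45·199000) = 0.01093 mm
δ_CD = 19200·429/(170.7·199000) = 0.2425 mm
δ = Σδ_i = 0.2846 mm.

0.285 mm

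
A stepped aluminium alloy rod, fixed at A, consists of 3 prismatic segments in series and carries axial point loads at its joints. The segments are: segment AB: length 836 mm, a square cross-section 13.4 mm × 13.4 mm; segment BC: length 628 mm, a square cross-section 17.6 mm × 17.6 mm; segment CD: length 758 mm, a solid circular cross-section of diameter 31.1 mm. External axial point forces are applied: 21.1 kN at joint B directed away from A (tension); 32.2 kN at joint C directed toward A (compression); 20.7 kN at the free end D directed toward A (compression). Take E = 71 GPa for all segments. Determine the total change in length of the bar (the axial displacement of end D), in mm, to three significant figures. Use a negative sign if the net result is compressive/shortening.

-3.89 mm

Internal axial forces (sectioning from the free end, tension +): N_CD = -20.7 kN, N_BC = -52.9 kN, N_AB = -31.8 kN.
A_AB = 179.6 mm².
A_BC = 309.8 mm².
A_CD = 759.6 mm².
δ_AB = -31800·836/(179.6·71000) = -2.085 mm
δ_BC = -52900·628/(309.8·71000) = -1.511 mm
δ_CD = -20700·758/(759.6·71000) = -0.2909 mm
δ = Σδ_i = -3.887 mm.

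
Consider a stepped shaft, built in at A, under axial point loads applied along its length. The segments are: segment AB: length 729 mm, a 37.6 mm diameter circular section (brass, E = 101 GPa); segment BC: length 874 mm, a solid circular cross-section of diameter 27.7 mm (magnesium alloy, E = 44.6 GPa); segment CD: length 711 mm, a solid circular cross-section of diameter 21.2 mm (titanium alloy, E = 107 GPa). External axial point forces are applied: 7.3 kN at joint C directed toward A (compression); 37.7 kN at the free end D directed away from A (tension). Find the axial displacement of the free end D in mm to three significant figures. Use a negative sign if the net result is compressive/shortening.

Internal axial forces (sectioning from the free end, tension +): N_CD = 37.7 kN, N_BC = 30.4 kN, N_AB = 30.4 kN.
A_AB = 1110 mm².
A_BC = 602.6 mm².
A_CD = 353 mm².
δ_AB = 30400·729/(1110·101000) = 0.1976 mm
δ_BC = 30400·874/(602.6·44600) = 0.9886 mm
δ_CD = 37700·711/(353·107000) = 0.7097 mm
δ = Σδ_i = 1.896 mm.

1.90 mm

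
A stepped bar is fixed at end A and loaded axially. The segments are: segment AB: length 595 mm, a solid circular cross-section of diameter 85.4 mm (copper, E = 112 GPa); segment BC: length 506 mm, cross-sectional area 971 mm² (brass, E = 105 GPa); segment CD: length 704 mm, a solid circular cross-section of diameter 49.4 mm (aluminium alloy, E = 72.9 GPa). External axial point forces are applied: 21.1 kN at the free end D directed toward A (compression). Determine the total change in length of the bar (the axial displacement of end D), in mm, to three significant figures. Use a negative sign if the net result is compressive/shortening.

Internal axial forces (sectioning from the free end, tension +): N_CD = -21.1 kN, N_BC = -21.1 kN, N_AB = -21.1 kN.
A_AB = 5728 mm².
A_CD = 1917 mm².
δ_AB = -21100·595/(5728·112000) = -0.01957 mm
δ_BC = -21100·506/(971·105000) = -0.1047 mm
δ_CD = -21100·704/(1917·72900) = -0.1063 mm
δ = Σδ_i = -0.2306 mm.

-0.231 mm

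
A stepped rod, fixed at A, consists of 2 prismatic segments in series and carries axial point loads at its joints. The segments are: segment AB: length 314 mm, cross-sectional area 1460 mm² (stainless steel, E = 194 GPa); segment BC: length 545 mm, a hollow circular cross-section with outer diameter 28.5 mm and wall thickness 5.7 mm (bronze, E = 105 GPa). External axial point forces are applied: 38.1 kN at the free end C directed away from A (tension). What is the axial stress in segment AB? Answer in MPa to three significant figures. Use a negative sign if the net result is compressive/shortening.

26.1 MPa

Internal axial forces (sectioning from the free end, tension +): N_BC = 38.1 kN, N_AB = 38.1 kN.
σ_AB = N_AB/A_AB = 38100/1460 = 26.1 MPa.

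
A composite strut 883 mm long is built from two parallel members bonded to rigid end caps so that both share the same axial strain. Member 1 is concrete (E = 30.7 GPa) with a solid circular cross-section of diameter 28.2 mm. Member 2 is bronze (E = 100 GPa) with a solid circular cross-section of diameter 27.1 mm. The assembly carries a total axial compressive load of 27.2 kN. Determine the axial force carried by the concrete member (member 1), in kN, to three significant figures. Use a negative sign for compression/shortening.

-6.79 kN

A_1 = 624.6 mm².
A_2 = 576.8 mm².
Equal strain + equilibrium ⇒ each member carries load in proportion to AE: A₁E₁ = 19170000 N, A₂E₂ = 57680000 N, ΣAE = 76860000 N.
F₁ = P·A₁E₁/ΣAE = -27200·19170000/76860000 = -6786 N.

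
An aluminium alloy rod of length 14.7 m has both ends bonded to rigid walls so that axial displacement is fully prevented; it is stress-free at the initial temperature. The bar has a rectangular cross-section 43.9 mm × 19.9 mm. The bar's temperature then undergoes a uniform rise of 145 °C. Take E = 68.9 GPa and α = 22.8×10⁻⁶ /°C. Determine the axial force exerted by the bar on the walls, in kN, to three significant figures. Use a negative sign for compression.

-199 kN

Free thermal expansion αLΔT = 22.8e-6 · 14700 · 145 = 48.6 mm.
The walls impose strain ε = −(48.6)/14700 = -3.3060e-03; σ = Eε = 68900 · -3.3060e-03 = -227.8 MPa.
Wall reaction R = σ·A = -227.8·873.6 = -199000 N = -199 kN.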